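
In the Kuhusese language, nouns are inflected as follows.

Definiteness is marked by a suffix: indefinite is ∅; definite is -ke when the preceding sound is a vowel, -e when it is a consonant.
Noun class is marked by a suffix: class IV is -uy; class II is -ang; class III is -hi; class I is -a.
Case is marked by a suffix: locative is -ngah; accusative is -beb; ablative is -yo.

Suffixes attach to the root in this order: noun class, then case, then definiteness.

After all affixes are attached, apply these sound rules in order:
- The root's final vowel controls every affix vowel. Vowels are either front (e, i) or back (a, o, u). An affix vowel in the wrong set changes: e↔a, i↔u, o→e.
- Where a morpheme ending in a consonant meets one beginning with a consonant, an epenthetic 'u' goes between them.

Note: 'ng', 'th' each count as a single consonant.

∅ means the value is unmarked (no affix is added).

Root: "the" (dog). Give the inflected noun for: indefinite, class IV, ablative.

Attach noun class class IV -uy → theuy.
Attach case ablative -yo → theuyyo.
definiteness = indefinite: zero marking, form stays theuyyo.
Apply vowel harmony: theuyyo → theiyye.
Apply epenthesis: theiyye → theiyuye.

theiyuye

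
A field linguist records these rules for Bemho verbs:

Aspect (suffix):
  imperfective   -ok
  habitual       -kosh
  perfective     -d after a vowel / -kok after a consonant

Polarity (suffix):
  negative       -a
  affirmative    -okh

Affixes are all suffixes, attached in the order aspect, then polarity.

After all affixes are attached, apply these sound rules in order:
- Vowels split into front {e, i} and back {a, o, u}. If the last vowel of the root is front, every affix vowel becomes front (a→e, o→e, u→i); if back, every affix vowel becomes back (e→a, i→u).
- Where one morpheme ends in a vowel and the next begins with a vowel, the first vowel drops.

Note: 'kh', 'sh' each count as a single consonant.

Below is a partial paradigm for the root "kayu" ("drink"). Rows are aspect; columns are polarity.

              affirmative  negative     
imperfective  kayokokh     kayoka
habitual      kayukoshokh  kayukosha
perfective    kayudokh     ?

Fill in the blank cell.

Attach aspect perfective -d (after vowel 'u') → kayud.
Attach polarity negative -a → kayuda.
Vowel harmony: no change.
Vowel deletion: no change.

kayuda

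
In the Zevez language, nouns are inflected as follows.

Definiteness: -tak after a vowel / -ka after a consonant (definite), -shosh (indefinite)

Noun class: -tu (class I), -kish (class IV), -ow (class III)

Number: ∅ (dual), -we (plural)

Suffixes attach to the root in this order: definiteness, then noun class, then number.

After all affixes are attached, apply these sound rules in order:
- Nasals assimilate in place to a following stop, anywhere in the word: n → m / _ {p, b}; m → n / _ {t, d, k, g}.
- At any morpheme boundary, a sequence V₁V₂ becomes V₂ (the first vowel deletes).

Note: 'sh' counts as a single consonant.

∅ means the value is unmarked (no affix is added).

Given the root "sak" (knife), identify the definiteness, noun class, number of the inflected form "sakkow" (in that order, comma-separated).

Segment: sak-ka-ow.
definiteness: -tak/ka → definite.
noun class: -ow → class III.
number: ∅ → dual.

definite, class III, dual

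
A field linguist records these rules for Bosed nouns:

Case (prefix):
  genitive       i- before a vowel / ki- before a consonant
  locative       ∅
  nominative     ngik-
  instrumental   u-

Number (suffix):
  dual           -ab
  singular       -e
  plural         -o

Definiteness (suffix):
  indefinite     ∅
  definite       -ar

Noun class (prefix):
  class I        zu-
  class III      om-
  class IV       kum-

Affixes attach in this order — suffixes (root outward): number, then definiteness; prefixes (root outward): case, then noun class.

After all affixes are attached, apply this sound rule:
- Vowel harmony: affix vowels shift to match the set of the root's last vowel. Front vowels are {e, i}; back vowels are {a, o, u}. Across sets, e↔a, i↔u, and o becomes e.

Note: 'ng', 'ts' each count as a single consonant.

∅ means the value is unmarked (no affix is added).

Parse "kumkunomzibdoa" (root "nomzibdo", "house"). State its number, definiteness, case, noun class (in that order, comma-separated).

singular, indefinite, genitive, class IV

Segment: kum-ki-nomzibdo-e.
number: -e → singular.
definiteness: ∅ → indefinite.
case: i/ki- → genitive.
noun class: kum- → class IV.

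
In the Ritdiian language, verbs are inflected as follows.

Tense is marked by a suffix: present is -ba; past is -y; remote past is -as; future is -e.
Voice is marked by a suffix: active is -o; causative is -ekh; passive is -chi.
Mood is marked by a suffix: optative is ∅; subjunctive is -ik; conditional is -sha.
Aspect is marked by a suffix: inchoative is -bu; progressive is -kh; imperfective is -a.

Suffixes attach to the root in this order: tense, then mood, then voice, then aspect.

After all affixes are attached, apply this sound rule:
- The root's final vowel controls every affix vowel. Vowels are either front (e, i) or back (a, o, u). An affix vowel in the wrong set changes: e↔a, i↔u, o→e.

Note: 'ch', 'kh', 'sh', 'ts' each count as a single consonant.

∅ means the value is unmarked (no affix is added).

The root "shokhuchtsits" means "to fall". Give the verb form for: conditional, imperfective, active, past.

shokhuchtsitsysheee

Attach tense past -y → shokhuchtsitsy.
Attach mood conditional -sha → shokhuchtsitsysha.
Attach voice active -o → shokhuchtsitsyshao.
Attach aspect imperfective -a → shokhuchtsitsyshaoa.
Apply vowel harmony: shokhuchtsitsyshaoa → shokhuchtsitsysheee.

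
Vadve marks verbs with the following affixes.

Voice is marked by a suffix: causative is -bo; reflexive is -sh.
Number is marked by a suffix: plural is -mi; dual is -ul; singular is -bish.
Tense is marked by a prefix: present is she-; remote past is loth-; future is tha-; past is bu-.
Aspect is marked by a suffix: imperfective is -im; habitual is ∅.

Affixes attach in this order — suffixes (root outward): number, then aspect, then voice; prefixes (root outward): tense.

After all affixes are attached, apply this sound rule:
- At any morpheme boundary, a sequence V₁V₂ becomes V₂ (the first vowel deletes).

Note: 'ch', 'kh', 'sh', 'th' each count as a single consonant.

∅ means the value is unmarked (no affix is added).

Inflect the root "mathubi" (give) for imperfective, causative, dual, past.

Attach number dual -ul → mathubiul.
Attach aspect imperfective -im → mathubiulim.
Attach tense past bu- → bumathubiulim.
Attach voice causative -bo → bumathubiulimbo.
Apply vowel deletion: bumathubiulimbo → bumathubulimbo.

bumathubulimbo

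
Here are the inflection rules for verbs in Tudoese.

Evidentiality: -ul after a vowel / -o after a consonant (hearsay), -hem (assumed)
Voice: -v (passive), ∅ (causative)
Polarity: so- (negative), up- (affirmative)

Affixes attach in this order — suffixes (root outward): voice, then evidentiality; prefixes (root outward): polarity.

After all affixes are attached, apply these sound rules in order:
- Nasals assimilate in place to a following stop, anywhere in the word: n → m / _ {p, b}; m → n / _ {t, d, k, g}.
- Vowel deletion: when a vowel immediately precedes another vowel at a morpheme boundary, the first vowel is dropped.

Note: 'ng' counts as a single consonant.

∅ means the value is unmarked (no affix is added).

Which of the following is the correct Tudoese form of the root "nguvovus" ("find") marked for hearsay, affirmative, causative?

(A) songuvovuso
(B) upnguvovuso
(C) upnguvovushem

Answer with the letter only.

B

Attach polarity affirmative up- → upnguvovus.
voice = causative: zero marking, form stays upnguvovus.
Attach evidentiality hearsay -o (after consonant 's') → upnguvovuso.
Nasal assimilation: no change.
Vowel deletion: no change.
So the correct form is upnguvovuso, option (B).
(A) songuvovuso is wrong: it uses negative instead of affirmative for polarity.
(C) upnguvovushem is wrong: it uses assumed instead of hearsay for evidentiality.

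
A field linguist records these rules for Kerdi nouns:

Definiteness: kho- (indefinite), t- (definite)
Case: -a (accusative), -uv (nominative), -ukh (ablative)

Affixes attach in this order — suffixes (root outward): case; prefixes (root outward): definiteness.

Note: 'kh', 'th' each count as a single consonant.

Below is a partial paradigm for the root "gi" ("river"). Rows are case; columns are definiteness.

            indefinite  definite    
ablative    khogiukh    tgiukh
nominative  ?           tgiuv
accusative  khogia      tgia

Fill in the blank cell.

Attach definiteness indefinite kho- → khogi.
Attach case nominative -uv → khogiuv.

khogiuv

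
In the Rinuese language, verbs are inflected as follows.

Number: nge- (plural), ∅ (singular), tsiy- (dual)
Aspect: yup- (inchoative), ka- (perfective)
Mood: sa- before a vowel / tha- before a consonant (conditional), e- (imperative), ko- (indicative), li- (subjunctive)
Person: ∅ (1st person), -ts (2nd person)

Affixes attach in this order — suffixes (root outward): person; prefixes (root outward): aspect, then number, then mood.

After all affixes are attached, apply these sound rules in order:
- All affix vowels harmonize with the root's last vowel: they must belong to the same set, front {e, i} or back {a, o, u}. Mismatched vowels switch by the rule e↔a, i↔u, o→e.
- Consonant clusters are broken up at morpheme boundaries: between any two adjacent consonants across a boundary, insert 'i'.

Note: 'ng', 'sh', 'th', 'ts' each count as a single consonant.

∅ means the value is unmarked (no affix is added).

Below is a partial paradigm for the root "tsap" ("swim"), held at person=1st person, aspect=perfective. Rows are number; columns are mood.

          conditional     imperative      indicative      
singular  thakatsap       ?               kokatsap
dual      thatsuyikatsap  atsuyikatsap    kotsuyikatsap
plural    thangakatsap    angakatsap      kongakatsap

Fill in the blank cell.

akatsap

person = 1st person: zero marking, form stays tsap.
Attach aspect perfective ka- → katsap.
number = singular: zero marking, form stays katsap.
Attach mood imperative e- → ekatsap.
Apply vowel harmony: ekatsap → akatsap.
Epenthesis: no change.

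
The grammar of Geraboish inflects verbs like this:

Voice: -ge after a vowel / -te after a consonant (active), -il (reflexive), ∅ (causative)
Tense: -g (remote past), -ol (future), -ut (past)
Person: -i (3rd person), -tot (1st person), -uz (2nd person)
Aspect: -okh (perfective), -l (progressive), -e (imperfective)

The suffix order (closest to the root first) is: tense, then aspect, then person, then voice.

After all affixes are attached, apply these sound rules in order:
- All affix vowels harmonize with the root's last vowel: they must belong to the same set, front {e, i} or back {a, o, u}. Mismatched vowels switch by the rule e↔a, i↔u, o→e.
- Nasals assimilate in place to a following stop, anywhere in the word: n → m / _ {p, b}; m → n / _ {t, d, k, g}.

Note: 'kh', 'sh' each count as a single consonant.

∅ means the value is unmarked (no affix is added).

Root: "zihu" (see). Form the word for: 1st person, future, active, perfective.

zihuolokhtotta

Attach tense future -ol → zihuol.
Attach aspect perfective -okh → zihuolokh.
Attach person 1st person -tot → zihuolokhtot.
Attach voice active -te (after consonant 't') → zihuolokhtotte.
Apply vowel harmony: zihuolokhtotte → zihuolokhtotta.
Nasal assimilation: no change.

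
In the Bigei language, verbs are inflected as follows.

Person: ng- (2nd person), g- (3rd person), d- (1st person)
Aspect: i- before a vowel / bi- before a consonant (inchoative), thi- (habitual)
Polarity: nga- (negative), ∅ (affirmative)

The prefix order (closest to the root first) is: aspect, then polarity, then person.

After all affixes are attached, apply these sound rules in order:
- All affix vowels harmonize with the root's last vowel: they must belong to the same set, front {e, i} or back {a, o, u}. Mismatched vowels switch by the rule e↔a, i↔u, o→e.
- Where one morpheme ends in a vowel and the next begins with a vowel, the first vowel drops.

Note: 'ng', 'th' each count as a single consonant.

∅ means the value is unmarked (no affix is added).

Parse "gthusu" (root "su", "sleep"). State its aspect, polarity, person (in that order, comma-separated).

habitual, affirmative, 3rd person

Segment: g-thi-su.
aspect: thi- → habitual.
polarity: ∅ → affirmative.
person: g- → 3rd person.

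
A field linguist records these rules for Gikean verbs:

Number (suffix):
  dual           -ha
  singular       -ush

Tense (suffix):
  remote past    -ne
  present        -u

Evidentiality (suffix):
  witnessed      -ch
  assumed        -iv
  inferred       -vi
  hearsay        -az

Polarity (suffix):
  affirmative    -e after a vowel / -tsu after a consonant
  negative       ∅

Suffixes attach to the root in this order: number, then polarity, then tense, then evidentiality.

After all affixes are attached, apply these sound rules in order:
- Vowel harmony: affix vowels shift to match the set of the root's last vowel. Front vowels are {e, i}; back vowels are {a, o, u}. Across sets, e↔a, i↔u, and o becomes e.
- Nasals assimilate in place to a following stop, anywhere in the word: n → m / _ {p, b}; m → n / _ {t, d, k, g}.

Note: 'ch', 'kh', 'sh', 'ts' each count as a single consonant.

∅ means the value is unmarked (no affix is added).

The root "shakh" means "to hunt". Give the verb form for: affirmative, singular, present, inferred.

Attach number singular -ush → shakhush.
Attach polarity affirmative -tsu (after consonant 'sh') → shakhushtsu.
Attach tense present -u → shakhushtsuu.
Attach evidentiality inferred -vi → shakhushtsuuvi.
Apply vowel harmony: shakhushtsuuvi → shakhushtsuuvu.
Nasal assimilation: no change.

shakhushtsuuvu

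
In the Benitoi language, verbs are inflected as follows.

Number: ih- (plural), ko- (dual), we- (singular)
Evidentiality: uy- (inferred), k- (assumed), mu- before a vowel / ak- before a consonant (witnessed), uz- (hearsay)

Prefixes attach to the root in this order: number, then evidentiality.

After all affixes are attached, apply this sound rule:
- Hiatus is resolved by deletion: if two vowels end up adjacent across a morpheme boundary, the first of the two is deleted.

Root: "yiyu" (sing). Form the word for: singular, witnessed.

Attach number singular we- → weyiyu.
Attach evidentiality witnessed ak- (before consonant 'w') → akweyiyu.
Vowel deletion: no change.

akweyiyu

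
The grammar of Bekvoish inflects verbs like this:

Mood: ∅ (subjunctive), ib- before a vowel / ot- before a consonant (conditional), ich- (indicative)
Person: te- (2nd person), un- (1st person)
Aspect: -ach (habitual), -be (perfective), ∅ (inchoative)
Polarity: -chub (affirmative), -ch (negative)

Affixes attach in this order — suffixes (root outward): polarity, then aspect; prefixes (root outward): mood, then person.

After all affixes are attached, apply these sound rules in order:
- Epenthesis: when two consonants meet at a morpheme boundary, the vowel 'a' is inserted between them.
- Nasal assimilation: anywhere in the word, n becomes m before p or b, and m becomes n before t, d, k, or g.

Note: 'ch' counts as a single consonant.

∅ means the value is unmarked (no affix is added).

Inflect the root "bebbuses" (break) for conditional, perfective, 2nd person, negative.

Attach polarity negative -ch → bebbusesch.
Attach mood conditional ot- (before consonant 'b') → otbebbusesch.
Attach person 2nd person te- → teotbebbusesch.
Attach aspect perfective -be → teotbebbuseschbe.
Apply epenthesis: teotbebbuseschbe → teotabebbusesachabe.
Nasal assimilation: no change.

teotabebbusesachabe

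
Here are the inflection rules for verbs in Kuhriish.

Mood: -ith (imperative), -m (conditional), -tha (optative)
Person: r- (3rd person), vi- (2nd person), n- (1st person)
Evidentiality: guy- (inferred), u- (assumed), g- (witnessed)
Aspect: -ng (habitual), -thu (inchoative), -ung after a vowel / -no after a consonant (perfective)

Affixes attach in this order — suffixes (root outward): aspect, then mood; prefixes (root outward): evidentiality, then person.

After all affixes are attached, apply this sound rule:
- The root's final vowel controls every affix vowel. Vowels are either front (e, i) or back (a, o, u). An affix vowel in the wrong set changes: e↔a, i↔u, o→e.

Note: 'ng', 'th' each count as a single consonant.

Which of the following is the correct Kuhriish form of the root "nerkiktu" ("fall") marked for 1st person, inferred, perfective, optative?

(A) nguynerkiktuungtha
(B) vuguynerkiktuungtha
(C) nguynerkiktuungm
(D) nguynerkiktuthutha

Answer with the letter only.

A

Attach aspect perfective -ung (after vowel 'u') → nerkiktuung.
Attach evidentiality inferred guy- → guynerkiktuung.
Attach person 1st person n- → nguynerkiktuung.
Attach mood optative -tha → nguynerkiktuungtha.
Vowel harmony: no change.
So the correct form is nguynerkiktuungtha, option (A).
(D) nguynerkiktuthutha is wrong: it uses inchoative instead of perfective for aspect.
(B) vuguynerkiktuungtha is wrong: it uses 2nd person instead of 1st person for person.
(C) nguynerkiktuungm is wrong: it uses conditional instead of optative for mood.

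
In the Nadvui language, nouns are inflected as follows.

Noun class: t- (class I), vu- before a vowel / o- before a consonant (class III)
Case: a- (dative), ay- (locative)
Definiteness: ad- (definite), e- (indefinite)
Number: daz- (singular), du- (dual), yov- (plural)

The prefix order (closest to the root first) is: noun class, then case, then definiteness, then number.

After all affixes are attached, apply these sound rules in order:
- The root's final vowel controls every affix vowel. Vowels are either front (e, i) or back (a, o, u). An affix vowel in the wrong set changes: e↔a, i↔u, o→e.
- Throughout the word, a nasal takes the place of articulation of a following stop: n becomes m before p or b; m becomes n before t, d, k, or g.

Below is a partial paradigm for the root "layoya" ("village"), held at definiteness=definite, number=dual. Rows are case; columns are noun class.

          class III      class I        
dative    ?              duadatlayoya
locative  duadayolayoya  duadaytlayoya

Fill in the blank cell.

Attach noun class class III o- (before consonant 'l') → olayoya.
Attach case dative a- → aolayoya.
Attach definiteness definite ad- → adaolayoya.
Attach number dual du- → duadaolayoya.
Vowel harmony: no change.
Nasal assimilation: no change.

duadaolayoya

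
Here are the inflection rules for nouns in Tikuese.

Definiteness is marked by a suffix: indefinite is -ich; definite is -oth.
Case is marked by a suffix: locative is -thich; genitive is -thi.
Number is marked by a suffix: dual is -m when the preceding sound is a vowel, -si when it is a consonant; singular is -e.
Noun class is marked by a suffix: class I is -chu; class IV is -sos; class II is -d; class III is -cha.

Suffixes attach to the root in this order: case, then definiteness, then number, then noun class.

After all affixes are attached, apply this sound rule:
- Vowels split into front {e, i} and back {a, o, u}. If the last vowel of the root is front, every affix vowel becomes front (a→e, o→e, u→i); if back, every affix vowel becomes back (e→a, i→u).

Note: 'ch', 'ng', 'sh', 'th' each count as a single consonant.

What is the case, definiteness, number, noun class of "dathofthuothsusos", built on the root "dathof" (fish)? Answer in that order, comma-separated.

genitive, definite, dual, class IV

Segment: dathof-thi-oth-si-sos.
case: -thi → genitive.
definiteness: -oth → definite.
number: -m/si → dual.
noun class: -sos → class IV.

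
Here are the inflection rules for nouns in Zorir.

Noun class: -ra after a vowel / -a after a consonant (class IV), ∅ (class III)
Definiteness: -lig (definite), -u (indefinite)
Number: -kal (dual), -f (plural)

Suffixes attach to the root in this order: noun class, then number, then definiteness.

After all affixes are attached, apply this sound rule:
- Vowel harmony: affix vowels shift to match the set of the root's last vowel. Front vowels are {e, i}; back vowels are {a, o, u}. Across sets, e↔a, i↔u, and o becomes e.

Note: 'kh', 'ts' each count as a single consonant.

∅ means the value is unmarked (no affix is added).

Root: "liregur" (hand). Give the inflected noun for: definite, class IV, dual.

Attach noun class class IV -a (after consonant 'r') → liregura.
Attach number dual -kal → liregurakal.
Attach definiteness definite -lig → liregurakallig.
Apply vowel harmony: liregurakallig → liregurakallug.

liregurakallug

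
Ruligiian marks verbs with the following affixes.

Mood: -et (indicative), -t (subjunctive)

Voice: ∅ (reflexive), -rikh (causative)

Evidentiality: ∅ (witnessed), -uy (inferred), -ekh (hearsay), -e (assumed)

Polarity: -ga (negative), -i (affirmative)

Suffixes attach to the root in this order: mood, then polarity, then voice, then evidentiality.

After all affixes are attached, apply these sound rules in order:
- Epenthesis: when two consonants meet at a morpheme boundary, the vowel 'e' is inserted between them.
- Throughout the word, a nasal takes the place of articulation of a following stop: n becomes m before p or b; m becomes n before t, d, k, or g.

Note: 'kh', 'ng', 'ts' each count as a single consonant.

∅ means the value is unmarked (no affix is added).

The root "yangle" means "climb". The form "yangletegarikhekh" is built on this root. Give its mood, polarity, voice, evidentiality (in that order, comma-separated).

Segment: yangle-t-ga-rikh-ekh.
mood: -t → subjunctive.
polarity: -ga → negative.
voice: -rikh → causative.
evidentiality: -ekh → hearsay.

subjunctive, negative, causative, hearsay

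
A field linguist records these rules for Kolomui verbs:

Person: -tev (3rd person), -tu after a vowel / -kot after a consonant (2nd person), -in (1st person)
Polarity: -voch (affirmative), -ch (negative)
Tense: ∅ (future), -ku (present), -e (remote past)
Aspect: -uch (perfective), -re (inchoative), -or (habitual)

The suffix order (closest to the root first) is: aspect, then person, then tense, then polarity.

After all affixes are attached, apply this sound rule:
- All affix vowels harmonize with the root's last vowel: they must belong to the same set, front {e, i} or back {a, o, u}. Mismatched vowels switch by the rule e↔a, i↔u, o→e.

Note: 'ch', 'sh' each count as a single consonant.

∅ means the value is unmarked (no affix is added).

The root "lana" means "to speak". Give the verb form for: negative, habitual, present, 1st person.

lanaorunkuch

Attach aspect habitual -or → lanaor.
Attach person 1st person -in → lanaorin.
Attach tense present -ku → lanaorinku.
Attach polarity negative -ch → lanaorinkuch.
Apply vowel harmony: lanaorinkuch → lanaorunkuch.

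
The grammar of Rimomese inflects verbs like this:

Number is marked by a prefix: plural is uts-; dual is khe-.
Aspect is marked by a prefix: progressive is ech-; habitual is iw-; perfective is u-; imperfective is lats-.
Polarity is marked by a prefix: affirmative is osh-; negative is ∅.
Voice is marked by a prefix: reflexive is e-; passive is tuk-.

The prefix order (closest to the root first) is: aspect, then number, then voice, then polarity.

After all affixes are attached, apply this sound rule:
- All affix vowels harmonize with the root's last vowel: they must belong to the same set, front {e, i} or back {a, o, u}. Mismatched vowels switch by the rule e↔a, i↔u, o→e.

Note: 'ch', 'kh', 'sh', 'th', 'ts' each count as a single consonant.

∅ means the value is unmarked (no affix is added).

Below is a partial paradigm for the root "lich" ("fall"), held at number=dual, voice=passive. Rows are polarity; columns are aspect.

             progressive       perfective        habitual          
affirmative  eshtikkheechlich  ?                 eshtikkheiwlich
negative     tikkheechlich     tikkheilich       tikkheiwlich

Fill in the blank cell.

Attach aspect perfective u- → ulich.
Attach number dual khe- → kheulich.
Attach voice passive tuk- → tukkheulich.
Attach polarity affirmative osh- → oshtukkheulich.
Apply vowel harmony: oshtukkheulich → eshtikkheilich.

eshtikkheilich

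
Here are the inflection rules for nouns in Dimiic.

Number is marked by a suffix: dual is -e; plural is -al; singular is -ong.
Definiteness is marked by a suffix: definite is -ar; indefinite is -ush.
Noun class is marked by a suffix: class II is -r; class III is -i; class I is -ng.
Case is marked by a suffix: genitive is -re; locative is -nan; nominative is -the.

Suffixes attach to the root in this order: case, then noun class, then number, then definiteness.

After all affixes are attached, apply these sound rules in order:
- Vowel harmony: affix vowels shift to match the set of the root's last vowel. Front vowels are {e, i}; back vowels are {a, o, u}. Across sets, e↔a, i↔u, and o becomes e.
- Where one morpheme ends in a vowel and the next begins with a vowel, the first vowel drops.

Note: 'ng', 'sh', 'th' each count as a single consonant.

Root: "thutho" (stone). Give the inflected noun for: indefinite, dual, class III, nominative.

thuthothush

Attach case nominative -the → thuthothe.
Attach noun class class III -i → thuthothei.
Attach number dual -e → thuthotheie.
Attach definiteness indefinite -ush → thuthotheieush.
Apply vowel harmony: thuthotheieush → thuthothauaush.
Apply vowel deletion: thuthothauaush → thuthothush.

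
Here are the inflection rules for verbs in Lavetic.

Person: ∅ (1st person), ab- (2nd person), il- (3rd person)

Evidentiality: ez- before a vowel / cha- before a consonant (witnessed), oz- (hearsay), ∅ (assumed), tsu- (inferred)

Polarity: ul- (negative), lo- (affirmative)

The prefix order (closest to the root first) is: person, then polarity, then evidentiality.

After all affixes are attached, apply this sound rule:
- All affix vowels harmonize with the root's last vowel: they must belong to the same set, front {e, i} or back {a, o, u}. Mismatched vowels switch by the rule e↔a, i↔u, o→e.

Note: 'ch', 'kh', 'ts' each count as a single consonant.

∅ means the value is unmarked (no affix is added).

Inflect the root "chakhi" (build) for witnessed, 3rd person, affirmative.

cheleilchakhi

Attach person 3rd person il- → ilchakhi.
Attach polarity affirmative lo- → loilchakhi.
Attach evidentiality witnessed cha- (before consonant 'l') → chaloilchakhi.
Apply vowel harmony: chaloilchakhi → cheleilchakhi.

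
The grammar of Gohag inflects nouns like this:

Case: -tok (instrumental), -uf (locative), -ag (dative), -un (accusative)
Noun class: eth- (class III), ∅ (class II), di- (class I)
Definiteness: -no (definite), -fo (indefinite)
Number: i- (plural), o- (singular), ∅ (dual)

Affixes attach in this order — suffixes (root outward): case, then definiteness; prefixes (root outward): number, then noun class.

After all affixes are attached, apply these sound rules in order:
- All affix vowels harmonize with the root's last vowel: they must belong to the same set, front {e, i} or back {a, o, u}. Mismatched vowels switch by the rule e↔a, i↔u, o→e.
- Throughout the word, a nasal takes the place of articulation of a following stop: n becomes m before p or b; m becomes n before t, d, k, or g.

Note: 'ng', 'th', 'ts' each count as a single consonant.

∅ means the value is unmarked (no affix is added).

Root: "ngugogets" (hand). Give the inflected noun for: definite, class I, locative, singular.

Attach case locative -uf → ngugogetsuf.
Attach number singular o- → ongugogetsuf.
Attach noun class class I di- → diongugogetsuf.
Attach definiteness definite -no → diongugogetsufno.
Apply vowel harmony: diongugogetsufno → diengugogetsifne.
Nasal assimilation: no change.

diengugogetsifne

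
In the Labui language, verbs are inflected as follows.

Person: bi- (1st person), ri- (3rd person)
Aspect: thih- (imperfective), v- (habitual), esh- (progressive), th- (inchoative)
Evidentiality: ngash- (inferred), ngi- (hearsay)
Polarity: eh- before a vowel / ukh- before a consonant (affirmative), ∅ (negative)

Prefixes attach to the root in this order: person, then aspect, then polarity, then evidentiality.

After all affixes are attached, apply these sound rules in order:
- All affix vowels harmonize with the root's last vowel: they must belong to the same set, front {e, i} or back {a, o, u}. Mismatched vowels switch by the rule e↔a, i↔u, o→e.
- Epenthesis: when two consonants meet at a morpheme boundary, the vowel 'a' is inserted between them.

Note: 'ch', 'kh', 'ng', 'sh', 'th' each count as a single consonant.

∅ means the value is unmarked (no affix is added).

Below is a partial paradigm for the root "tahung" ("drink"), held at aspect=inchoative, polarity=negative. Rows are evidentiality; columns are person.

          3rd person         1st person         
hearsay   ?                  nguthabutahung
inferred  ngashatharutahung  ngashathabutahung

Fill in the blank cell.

ngutharutahung

Attach person 3rd person ri- → ritahung.
Attach aspect inchoative th- → thritahung.
polarity = negative: zero marking, form stays thritahung.
Attach evidentiality hearsay ngi- → ngithritahung.
Apply vowel harmony: ngithritahung → nguthrutahung.
Apply epenthesis: nguthrutahung → ngutharutahung.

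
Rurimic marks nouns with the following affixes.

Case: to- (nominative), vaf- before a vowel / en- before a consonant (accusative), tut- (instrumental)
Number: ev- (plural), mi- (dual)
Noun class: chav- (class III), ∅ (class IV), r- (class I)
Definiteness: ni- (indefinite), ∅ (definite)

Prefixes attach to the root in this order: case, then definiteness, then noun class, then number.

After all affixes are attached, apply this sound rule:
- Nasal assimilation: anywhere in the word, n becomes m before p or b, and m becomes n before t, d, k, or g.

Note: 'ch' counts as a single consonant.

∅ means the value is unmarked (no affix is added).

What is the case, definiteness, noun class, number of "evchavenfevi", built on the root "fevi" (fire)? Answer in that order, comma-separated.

accusative, definite, class III, plural

Segment: ev-chav-en-fevi.
case: vaf/en- → accusative.
definiteness: ∅ → definite.
noun class: chav- → class III.
number: ev- → plural.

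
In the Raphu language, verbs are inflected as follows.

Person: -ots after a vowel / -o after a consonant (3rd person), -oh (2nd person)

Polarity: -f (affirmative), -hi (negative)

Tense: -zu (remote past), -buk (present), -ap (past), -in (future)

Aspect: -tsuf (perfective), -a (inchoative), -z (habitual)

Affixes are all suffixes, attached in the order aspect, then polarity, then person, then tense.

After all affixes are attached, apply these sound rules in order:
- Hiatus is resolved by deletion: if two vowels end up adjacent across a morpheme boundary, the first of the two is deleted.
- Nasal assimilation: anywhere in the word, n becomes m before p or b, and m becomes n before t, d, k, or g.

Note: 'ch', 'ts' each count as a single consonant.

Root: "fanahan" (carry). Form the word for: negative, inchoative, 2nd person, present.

Attach aspect inchoative -a → fanahana.
Attach polarity negative -hi → fanahanahi.
Attach person 2nd person -oh → fanahanahioh.
Attach tense present -buk → fanahanahiohbuk.
Apply vowel deletion: fanahanahiohbuk → fanahanahohbuk.
Nasal assimilation: no change.

fanahanahohbuk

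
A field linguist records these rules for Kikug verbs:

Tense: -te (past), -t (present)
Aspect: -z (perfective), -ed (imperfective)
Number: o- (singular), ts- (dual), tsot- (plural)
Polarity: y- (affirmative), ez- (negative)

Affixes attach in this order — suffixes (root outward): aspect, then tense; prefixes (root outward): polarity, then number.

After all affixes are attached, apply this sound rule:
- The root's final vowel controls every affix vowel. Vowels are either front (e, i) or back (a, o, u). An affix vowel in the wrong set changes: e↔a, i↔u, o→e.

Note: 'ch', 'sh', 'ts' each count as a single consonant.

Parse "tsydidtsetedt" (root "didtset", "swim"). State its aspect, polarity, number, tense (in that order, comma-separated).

imperfective, affirmative, dual, present

Segment: ts-y-didtset-ed-t.
aspect: -ed → imperfective.
polarity: y- → affirmative.
number: ts- → dual.
tense: -t → present.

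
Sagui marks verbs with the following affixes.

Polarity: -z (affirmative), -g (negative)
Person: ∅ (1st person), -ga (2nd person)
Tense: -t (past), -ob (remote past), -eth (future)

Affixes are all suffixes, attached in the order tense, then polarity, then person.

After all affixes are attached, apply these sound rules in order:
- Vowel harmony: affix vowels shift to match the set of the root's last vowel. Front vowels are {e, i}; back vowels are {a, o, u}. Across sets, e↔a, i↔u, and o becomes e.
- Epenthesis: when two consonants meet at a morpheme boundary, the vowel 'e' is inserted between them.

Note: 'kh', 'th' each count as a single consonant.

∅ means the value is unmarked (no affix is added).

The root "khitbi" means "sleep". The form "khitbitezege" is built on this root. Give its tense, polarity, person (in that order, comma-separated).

Segment: khitbi-t-z-ga.
tense: -t → past.
polarity: -z → affirmative.
person: -ga → 2nd person.

past, affirmative, 2nd person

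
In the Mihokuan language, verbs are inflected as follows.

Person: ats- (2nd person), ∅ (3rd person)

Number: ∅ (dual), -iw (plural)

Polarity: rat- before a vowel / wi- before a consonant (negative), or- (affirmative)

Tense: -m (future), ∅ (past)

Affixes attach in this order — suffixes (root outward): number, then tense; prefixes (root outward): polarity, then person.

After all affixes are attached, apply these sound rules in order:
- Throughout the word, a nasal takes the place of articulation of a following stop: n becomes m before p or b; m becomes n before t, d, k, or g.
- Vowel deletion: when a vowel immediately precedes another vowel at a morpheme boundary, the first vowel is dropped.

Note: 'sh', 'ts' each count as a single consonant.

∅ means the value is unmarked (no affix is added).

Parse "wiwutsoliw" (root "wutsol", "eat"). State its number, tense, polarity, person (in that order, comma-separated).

Segment: wi-wutsol-iw.
number: -iw → plural.
tense: ∅ → past.
polarity: rat/wi- → negative.
person: ∅ → 3rd person.

plural, past, negative, 3rd person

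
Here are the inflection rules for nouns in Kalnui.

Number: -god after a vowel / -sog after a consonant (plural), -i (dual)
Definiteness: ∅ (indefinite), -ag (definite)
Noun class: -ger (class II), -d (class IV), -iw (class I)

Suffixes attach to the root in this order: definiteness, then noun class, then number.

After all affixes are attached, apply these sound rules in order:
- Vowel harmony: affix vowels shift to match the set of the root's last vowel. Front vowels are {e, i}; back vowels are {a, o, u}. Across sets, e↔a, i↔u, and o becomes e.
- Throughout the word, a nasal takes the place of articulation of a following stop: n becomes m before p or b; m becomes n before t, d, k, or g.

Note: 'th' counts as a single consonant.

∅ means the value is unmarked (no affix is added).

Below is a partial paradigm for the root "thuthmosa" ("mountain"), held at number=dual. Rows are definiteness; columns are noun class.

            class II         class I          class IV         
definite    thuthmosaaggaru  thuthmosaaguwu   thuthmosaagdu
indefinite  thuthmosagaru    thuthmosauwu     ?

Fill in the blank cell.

definiteness = indefinite: zero marking, form stays thuthmosa.
Attach noun class class IV -d → thuthmosad.
Attach number dual -i → thuthmosadi.
Apply vowel harmony: thuthmosadi → thuthmosadu.
Nasal assimilation: no change.

thuthmosadu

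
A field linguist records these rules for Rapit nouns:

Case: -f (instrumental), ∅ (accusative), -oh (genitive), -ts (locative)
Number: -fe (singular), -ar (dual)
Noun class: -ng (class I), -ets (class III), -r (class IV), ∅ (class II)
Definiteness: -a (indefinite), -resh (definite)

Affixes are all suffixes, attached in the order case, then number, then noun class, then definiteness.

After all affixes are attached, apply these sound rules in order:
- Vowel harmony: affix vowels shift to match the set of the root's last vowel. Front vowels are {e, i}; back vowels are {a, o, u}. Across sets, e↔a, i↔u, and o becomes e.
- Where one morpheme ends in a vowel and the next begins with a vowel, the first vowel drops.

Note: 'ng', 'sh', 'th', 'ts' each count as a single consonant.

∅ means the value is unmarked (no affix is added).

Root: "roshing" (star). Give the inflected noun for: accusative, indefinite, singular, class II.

case = accusative: zero marking, form stays roshing.
Attach number singular -fe → roshingfe.
noun class = class II: zero marking, form stays roshingfe.
Attach definiteness indefinite -a → roshingfea.
Apply vowel harmony: roshingfea → roshingfee.
Apply vowel deletion: roshingfee → roshingfe.

roshingfe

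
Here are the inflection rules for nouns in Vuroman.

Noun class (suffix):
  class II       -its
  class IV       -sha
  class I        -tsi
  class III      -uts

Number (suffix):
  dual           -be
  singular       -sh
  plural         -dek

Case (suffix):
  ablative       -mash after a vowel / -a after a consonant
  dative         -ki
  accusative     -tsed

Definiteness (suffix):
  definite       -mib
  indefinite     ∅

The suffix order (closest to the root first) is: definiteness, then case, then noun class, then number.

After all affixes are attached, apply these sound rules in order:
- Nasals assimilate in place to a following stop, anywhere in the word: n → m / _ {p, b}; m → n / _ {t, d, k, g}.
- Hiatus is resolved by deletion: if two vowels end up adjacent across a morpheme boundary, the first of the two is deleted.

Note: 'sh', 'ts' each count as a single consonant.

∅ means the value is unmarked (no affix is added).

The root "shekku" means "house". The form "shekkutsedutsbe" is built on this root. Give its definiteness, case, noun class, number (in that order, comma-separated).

Segment: shekku-tsed-uts-be.
definiteness: ∅ → indefinite.
case: -tsed → accusative.
noun class: -uts → class III.
number: -be → dual.

indefinite, accusative, class III, dual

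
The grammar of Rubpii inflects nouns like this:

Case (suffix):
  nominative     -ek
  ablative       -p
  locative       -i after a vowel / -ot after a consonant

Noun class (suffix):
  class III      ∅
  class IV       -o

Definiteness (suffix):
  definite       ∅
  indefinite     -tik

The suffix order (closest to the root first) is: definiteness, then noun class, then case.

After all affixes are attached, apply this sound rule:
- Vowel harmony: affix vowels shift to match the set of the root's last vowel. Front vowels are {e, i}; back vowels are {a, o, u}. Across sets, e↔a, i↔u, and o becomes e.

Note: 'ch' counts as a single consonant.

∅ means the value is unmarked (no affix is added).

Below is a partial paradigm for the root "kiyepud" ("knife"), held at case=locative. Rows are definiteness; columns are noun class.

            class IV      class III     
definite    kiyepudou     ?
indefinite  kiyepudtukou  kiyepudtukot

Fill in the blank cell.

definiteness = definite: zero marking, form stays kiyepud.
noun class = class III: zero marking, form stays kiyepud.
Attach case locative -ot (after consonant 'd') → kiyepudot.
Vowel harmony: no change.

kiyepudot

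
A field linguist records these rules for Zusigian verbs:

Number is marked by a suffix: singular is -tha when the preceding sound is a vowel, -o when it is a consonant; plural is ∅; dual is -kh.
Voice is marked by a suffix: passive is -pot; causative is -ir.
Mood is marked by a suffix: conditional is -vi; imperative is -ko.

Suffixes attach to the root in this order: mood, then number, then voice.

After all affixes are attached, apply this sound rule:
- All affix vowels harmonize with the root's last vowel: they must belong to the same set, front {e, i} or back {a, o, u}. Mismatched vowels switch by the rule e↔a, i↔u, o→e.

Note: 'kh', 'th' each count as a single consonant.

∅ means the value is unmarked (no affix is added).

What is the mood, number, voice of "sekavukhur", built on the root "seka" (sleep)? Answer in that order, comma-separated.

conditional, dual, causative

Segment: seka-vi-kh-ir.
mood: -vi → conditional.
number: -kh → dual.
voice: -ir → causative.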